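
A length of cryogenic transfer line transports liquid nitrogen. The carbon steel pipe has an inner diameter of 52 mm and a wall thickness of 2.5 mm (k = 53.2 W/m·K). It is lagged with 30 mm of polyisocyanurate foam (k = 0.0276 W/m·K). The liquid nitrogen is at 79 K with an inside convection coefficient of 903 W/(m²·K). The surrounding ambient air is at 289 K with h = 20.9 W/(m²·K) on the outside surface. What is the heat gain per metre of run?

Treating each annulus and film as a series resistance:
R_inner film = 1/(h_i·2πr₁L) = 1/(903×2π×0.026×1) = 0.006779 K/W
R_carbon steel pipe wall = ln(28.5/26)/(2π×53.2×1) = 2.747×10^-4 K/W
R_polyisocyanurate foam = ln(58.5/28.5)/(2π×0.0276×1) = 4.147 K/W
R_outer film = 1/(h_o·2πr_oL) = 1/(20.9×2π×0.0585×1) = 0.1302 K/W
R_total = 4.284 K/W
Q = ΔT/R_total = 210/4.284

q′ ≈ 49 W/m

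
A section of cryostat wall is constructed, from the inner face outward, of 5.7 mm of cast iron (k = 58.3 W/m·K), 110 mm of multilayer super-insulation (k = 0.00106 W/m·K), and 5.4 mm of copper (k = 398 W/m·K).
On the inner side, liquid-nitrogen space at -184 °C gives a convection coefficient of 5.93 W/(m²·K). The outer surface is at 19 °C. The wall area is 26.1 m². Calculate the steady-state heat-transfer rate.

Treating each layer as a thermal resistance in series:
R_inner film = 1/(h_i·A) = 1/(5.93×26.1) = 0.006461 K/W
R_cast iron = L/(kA) = 0.0057/(58.3×26.1) = 3.746×10^-6 K/W
R_multilayer super-insulation = L/(kA) = 0.11/(0.00106×26.1) = 3.976 K/W
R_copper = L/(kA) = 0.0054/(398×26.1) = 5.198×10^-7 K/W
R_total = 3.982 K/W
Q = ΔT / R_total = 203 / 3.982

Q ≈ 51 W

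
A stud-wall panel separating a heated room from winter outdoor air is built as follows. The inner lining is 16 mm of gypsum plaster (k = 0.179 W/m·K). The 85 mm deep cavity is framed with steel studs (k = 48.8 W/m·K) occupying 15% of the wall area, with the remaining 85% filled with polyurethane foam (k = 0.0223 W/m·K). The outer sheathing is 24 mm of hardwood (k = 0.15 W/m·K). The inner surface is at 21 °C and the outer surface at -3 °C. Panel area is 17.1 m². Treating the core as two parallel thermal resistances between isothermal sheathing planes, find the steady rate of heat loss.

Sheathing layers in series; stud and cavity paths in parallel between them.
R_inner = 0.016/(0.179×17.1) = 0.005227 K/W
R_stud  = 0.085/(48.8×0.15×17.1) = 6.791×10^-4 K/W
R_cav   = 0.085/(0.0223×0.85×17.1) = 0.2622 K/W
1/R_core = 1/R_stud + 1/R_cav → R_core = 6.773×10^-4 K/W
R_outer = 0.024/(0.15×17.1) = 0.009357 K/W
R_total = 0.01526 K/W
Q = ΔT/R_total = 24/0.01526

Q ≈ 1570 W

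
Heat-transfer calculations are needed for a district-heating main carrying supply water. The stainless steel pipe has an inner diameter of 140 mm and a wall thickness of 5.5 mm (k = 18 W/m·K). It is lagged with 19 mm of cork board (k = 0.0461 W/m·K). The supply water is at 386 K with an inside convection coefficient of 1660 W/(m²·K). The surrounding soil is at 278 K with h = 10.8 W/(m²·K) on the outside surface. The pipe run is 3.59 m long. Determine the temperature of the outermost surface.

Cylindrical conduction, so R = ln(r₂/r₁)/(2πkL) per layer, in series:
R_inner film = 1/(h_i·2πr₁L) = 1/(1660×2π×0.07×3.59) = 3.815×10^-4 K/W
R_stainless steel pipe wall = ln(75.5/70)/(2π×18×3.59) = 1.863×10^-4 K/W
R_cork board = ln(94.5/75.5)/(2π×0.0461×3.59) = 0.2159 K/W
R_outer film = 1/(h_o·2πr_oL) = 1/(10.8×2π×0.0945×3.59) = 0.04344 K/W
R_total = 0.2599 K/W
Q = ΔT/R_total = 108/0.2599
Q = 416 W
T_interface = T_inner − Q·ΣR(inner→interface) = 386 − 416×0.2164

T ≈ 296 K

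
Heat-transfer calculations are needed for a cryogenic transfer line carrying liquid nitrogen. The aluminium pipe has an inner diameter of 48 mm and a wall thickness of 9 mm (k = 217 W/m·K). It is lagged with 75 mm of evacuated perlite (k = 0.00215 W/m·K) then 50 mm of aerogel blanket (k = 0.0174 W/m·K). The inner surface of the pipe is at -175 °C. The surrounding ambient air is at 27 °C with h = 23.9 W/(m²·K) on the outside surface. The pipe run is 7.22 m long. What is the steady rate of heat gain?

Q ≈ 16 W

Per-layer cylindrical resistances, series-summed:
R_aluminium pipe wall = ln(33/24)/(2π×217×7.22) = 3.235×10^-5 K/W
R_evacuated perlite = ln(108/33)/(2π×0.00215×7.22) = 12.16 K/W
R_aerogel blanket = ln(158/108)/(2π×0.0174×7.22) = 0.482 K/W
R_outer film = 1/(h_o·2πr_oL) = 1/(23.9×2π×0.158×7.22) = 0.005838 K/W
R_total = 12.64 K/W
Q = ΔT/R_total = 202/12.64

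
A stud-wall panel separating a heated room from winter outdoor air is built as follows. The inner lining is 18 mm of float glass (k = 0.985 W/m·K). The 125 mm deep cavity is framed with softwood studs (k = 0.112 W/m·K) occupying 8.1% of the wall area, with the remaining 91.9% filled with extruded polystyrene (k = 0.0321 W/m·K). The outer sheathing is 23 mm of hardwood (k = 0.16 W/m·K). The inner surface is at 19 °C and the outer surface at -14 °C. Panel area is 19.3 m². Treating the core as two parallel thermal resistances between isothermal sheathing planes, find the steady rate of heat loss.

Sheathing layers in series; stud and cavity paths in parallel between them.
R_inner = 0.018/(0.985×19.3) = 9.468×10^-4 K/W
R_stud  = 0.125/(0.112×0.081×19.3) = 0.7139 K/W
R_cav   = 0.125/(0.0321×0.919×19.3) = 0.2195 K/W
1/R_core = 1/R_stud + 1/R_cav → R_core = 0.1679 K/W
R_outer = 0.023/(0.16×19.3) = 0.007448 K/W
R_total = 0.1763 K/W
Q = ΔT/R_total = 33/0.1763

Q ≈ 187 W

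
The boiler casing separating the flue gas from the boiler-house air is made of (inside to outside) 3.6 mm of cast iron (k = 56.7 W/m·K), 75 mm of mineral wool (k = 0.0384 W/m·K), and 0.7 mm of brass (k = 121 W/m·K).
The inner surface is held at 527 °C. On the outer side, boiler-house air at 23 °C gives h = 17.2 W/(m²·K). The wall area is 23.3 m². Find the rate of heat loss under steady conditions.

Q ≈ 5840 W

Using the resistance-network approach (series):
R_cast iron = L/(kA) = 0.0036/(56.7×23.3) = 2.725×10^-6 K/W
R_mineral wool = L/(kA) = 0.075/(0.0384×23.3) = 0.08383 K/W
R_brass = L/(kA) = 0.0007/(121×23.3) = 2.483×10^-7 K/W
R_outer film = 1/(h_o·A) = 1/(17.2×23.3) = 0.002495 K/W
R_total = 0.08632 K/W
Q = ΔT / R_total = 504 / 0.08632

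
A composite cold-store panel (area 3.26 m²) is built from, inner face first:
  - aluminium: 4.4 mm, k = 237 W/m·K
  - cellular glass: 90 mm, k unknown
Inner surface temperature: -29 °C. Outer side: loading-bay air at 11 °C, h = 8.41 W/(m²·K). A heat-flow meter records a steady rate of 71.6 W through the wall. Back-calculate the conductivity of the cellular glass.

Using the resistance-network approach (series):
R_aluminium = L/(kA) = 0.0044/(237×3.26) = 5.695×10^-6 K/W
R_outer film = 1/(h_o·A) = 1/(8.41×3.26) = 0.03647 K/W
Sum of known resistances R_other = 0.03648 K/W
Total R = ΔT/Q = 40/71.6 = 0.5587 K/W
R_cellular glass = R_total − R_other = 0.5222 K/W
k = L/(R·A) = 0.09/(0.5222×3.26)

k ≈ 0.0529 W/(m·K)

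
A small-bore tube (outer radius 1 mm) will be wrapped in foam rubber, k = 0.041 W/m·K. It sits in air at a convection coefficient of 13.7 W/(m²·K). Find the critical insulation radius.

r_cr ≈ 2.99 mm

For a cylinder r_cr = k/h = 0.041/13.7
r_cr = 2.99 mm; since the bare radius (1 mm) is below r_cr, adding a thin layer of insulation will *increase* heat loss.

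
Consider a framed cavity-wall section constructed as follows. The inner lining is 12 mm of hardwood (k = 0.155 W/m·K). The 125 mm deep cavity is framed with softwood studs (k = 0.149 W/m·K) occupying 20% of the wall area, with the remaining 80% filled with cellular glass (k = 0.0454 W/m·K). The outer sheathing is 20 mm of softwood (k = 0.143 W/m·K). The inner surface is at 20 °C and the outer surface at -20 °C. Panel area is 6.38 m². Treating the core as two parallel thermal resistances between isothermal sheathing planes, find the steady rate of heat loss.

Q ≈ 121 W

Sheathing layers in series; stud and cavity paths in parallel between them.
R_inner = 0.012/(0.155×6.38) = 0.01213 K/W
R_stud  = 0.125/(0.149×0.2×6.38) = 0.6575 K/W
R_cav   = 0.125/(0.0454×0.8×6.38) = 0.5394 K/W
1/R_core = 1/R_stud + 1/R_cav → R_core = 0.2963 K/W
R_outer = 0.02/(0.143×6.38) = 0.02192 K/W
R_total = 0.3304 K/W
Q = ΔT/R_total = 40/0.3304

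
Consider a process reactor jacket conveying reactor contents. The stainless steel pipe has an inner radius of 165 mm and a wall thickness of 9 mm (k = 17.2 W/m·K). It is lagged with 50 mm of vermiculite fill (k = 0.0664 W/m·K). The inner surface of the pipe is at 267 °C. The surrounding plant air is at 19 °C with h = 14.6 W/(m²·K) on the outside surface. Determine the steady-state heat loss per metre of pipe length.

Treating each annulus and film as a series resistance:
R_stainless steel pipe wall = ln(174/165)/(2π×17.2×1) = 4.914×10^-4 K/W
R_vermiculite fill = ln(224/174)/(2π×0.0664×1) = 0.6054 K/W
R_outer film = 1/(h_o·2πr_oL) = 1/(14.6×2π×0.224×1) = 0.04867 K/W
R_total = 0.6546 K/W
Q = ΔT/R_total = 248/0.6546

q′ ≈ 379 W/m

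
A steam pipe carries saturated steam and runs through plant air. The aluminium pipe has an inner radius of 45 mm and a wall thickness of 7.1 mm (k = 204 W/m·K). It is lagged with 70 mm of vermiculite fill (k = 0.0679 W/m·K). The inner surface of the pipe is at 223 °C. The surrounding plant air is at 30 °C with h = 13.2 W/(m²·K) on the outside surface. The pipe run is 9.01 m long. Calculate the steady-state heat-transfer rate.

Q ≈ 830 W

For a radial system each layer contributes R = ln(r_out/r_in)/(2πkL); films add R = 1/(hA).
R_aluminium pipe wall = ln(52.1/45)/(2π×204×9.01) = 1.269×10^-5 K/W
R_vermiculite fill = ln(122.1/52.1)/(2π×0.0679×9.01) = 0.2216 K/W
R_outer film = 1/(h_o·2πr_oL) = 1/(13.2×2π×0.1221×9.01) = 0.01096 K/W
R_total = 0.2325 K/W
Q = ΔT/R_total = 193/0.2325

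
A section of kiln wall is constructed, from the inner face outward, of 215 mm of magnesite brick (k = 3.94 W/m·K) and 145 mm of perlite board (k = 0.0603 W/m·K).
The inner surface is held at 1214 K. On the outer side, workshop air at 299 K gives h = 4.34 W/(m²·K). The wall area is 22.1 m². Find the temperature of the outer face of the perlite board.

T ≈ 377 K

Treating each layer as a thermal resistance in series:
R_magnesite brick = L/(kA) = 0.215/(3.94×22.1) = 0.002469 K/W
R_perlite board = L/(kA) = 0.145/(0.0603×22.1) = 0.1088 K/W
R_outer film = 1/(h_o·A) = 1/(4.34×22.1) = 0.01043 K/W
R_total = 0.1217 K/W;  Q = ΔT/R_total = 915/0.1217 = 7518 W
T_interface = T_inner − Q·ΣR(inner→interface) = 1214 − 7520×0.1113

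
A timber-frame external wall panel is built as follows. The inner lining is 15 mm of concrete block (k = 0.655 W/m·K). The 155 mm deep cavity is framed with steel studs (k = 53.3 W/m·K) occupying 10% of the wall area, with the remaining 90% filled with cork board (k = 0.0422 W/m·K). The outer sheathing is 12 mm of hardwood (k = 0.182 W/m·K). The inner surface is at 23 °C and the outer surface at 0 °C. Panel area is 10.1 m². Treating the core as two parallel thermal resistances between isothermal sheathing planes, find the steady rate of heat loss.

Q ≈ 1970 W

Sheathing layers in series; stud and cavity paths in parallel between them.
R_inner = 0.015/(0.655×10.1) = 0.002267 K/W
R_stud  = 0.155/(53.3×0.1×10.1) = 0.002879 K/W
R_cav   = 0.155/(0.0422×0.9×10.1) = 0.4041 K/W
1/R_core = 1/R_stud + 1/R_cav → R_core = 0.002859 K/W
R_outer = 0.012/(0.182×10.1) = 0.006528 K/W
R_total = 0.01165 K/W
Q = ΔT/R_total = 23/0.01165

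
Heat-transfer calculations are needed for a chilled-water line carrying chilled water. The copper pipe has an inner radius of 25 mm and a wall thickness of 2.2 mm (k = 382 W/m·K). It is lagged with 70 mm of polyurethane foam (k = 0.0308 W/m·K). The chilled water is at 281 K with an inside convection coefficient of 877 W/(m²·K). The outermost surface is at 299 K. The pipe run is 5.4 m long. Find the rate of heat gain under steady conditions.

Q ≈ 14.8 W

Radial resistances (cylindrical: R_cond = ln(r_o/r_i)/(2πkL), R_conv = 1/(h·2πrL)):
R_inner film = 1/(h_i·2πr₁L) = 1/(877×2π×0.025×5.4) = 0.001344 K/W
R_copper pipe wall = ln(27.2/25)/(2π×382×5.4) = 6.507×10^-6 K/W
R_polyurethane foam = ln(97.2/27.2)/(2π×0.0308×5.4) = 1.219 K/W
R_total = 1.22 K/W
Q = ΔT/R_total = 18/1.22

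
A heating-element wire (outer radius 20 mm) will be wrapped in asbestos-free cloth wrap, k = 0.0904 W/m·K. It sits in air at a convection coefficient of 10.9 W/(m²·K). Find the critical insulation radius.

r_cr ≈ 8.29 mm

For a cylinder r_cr = k/h = 0.0904/10.9
r_cr = 8.29 mm; since the bare radius (20 mm) is above r_cr, any added insulation will reduce heat loss.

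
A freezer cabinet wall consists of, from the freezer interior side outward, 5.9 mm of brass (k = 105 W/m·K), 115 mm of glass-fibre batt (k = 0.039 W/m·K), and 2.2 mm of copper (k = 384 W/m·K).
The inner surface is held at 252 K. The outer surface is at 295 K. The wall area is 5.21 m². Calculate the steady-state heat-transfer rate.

Q ≈ 76 W

Model the wall as resistances in series:
R_brass = L/(kA) = 0.0059/(105×5.21) = 1.079×10^-5 K/W
R_glass-fibre batt = L/(kA) = 0.115/(0.039×5.21) = 0.566 K/W
R_copper = L/(kA) = 0.0022/(384×5.21) = 1.1×10^-6 K/W
R_total = 0.566 K/W
Q = ΔT / R_total = 43 / 0.566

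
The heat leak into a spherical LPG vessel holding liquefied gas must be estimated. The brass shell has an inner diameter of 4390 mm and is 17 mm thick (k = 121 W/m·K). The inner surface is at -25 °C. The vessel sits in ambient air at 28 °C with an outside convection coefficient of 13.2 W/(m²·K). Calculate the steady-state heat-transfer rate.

Q ≈ 42900 W

Each spherical layer contributes R = (1/r_i − 1/r_o)/(4πk):
R_brass shell = (1/2.195 − 1/2.212)/(4π×121) = 2.303×10^-6 K/W
R_outer film = 1/(h·4πr_o²) = 1/(13.2×4π×2.212²) = 0.001232 K/W
R_total = 0.001234 K/W
Q = ΔT/R_total = 53/0.001234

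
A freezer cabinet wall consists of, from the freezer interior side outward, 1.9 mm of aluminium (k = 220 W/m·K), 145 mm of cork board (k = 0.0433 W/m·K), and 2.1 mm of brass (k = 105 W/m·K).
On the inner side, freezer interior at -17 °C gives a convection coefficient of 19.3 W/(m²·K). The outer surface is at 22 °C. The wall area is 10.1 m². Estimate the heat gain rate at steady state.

Q ≈ 116 W

Using the resistance-network approach (series):
R_inner film = 1/(h_i·A) = 1/(19.3×10.1) = 0.00513 K/W
R_aluminium = L/(kA) = 0.0019/(220×10.1) = 8.551×10^-7 K/W
R_cork board = L/(kA) = 0.145/(0.0433×10.1) = 0.3316 K/W
R_brass = L/(kA) = 0.0021/(105×10.1) = 1.98×10^-6 K/W
R_total = 0.3367 K/W
Q = ΔT / R_total = 39 / 0.3367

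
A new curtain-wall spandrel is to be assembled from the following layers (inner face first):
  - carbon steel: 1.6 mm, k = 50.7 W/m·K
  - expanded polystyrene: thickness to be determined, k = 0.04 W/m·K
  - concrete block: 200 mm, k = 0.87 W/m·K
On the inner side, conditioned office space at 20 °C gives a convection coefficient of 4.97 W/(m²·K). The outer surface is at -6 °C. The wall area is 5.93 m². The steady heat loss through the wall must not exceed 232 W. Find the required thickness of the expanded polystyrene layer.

L ≈ 9.34 mm

Series thermal resistances:
R_inner film = 1/(h_i·A) = 1/(4.97×5.93) = 0.03393 K/W
R_carbon steel = L/(kA) = 0.0016/(50.7×5.93) = 5.322×10^-6 K/W
R_concrete block = L/(kA) = 0.2/(0.87×5.93) = 0.03877 K/W
Sum of the known resistances R_other = 0.0727 K/W
Required total resistance R_tot = ΔT/Q_allow = 26/232 = 0.1121 K/W
R_expanded polystyrene = R_tot − R_other = 0.03937 K/W
L = R·k·A = 0.03937×0.04×5.93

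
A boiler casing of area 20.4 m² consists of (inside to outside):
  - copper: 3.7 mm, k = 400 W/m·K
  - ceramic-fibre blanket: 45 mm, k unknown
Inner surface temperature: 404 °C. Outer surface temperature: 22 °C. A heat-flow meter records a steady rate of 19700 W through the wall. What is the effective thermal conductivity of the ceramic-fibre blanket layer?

Using the resistance-network approach (series):
R_copper = L/(kA) = 0.0037/(400×20.4) = 4.534×10^-7 K/W
Sum of known resistances R_other = 4.534×10^-7 K/W
Total R = ΔT/Q = 382/19700 = 0.01939 K/W
R_ceramic-fibre blanket = R_total − R_other = 0.01939 K/W
k = L/(R·A) = 0.045/(0.01939×20.4)

k ≈ 0.114 W/(m·K)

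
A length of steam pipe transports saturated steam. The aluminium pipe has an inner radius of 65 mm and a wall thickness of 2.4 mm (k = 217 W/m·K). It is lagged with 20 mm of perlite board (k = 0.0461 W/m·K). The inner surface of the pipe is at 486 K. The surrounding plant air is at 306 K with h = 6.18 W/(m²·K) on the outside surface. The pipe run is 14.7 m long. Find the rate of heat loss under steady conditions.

Q ≈ 2220 W

For a radial system each layer contributes R = ln(r_out/r_in)/(2πkL); films add R = 1/(hA).
R_aluminium pipe wall = ln(67.4/65)/(2π×217×14.7) = 1.809×10^-6 K/W
R_perlite board = ln(87.4/67.4)/(2π×0.0461×14.7) = 0.06103 K/W
R_outer film = 1/(h_o·2πr_oL) = 1/(6.18×2π×0.0874×14.7) = 0.02004 K/W
R_total = 0.08107 K/W
Q = ΔT/R_total = 180/0.08107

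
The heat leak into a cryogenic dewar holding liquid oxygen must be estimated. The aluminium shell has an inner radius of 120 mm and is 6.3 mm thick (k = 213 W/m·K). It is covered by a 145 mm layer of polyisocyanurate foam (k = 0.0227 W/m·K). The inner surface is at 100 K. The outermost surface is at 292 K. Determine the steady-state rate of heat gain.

Q ≈ 12.9 W

Spherical conduction: R = (1/r_in − 1/r_out)/(4πk) per layer; series-sum.
R_aluminium shell = (1/0.12 − 1/0.1263)/(4π×213) = 1.553×10^-4 K/W
R_polyisocyanurate foam = (1/0.1263 − 1/0.2713)/(4π×0.0227) = 14.83 K/W
R_total = 14.83 K/W
Q = ΔT/R_total = 192/14.83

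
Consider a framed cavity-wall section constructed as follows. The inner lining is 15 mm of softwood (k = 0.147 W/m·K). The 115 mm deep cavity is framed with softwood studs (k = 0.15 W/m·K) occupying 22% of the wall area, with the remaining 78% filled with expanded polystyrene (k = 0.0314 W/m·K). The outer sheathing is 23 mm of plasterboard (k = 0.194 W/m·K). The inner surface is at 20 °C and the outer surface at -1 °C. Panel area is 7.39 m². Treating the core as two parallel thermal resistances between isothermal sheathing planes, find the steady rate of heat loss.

Q ≈ 69.9 W

Sheathing layers in series; stud and cavity paths in parallel between them.
R_inner = 0.015/(0.147×7.39) = 0.01381 K/W
R_stud  = 0.115/(0.15×0.22×7.39) = 0.4716 K/W
R_cav   = 0.115/(0.0314×0.78×7.39) = 0.6354 K/W
1/R_core = 1/R_stud + 1/R_cav → R_core = 0.2707 K/W
R_outer = 0.023/(0.194×7.39) = 0.01604 K/W
R_total = 0.3005 K/W
Q = ΔT/R_total = 21/0.3005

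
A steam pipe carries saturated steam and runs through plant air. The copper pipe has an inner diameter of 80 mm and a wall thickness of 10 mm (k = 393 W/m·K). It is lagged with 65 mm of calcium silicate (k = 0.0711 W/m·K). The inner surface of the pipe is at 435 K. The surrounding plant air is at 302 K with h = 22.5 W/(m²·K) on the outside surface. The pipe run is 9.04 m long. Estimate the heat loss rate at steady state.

Q ≈ 624 W

Radial resistances (cylindrical: R_cond = ln(r_o/r_i)/(2πkL), R_conv = 1/(h·2πrL)):
R_copper pipe wall = ln(50/40)/(2π×393×9.04) = 9.996×10^-6 K/W
R_calcium silicate = ln(115/50)/(2π×0.0711×9.04) = 0.2062 K/W
R_outer film = 1/(h_o·2πr_oL) = 1/(22.5×2π×0.115×9.04) = 0.006804 K/W
R_total = 0.2131 K/W
Q = ΔT/R_total = 133/0.2131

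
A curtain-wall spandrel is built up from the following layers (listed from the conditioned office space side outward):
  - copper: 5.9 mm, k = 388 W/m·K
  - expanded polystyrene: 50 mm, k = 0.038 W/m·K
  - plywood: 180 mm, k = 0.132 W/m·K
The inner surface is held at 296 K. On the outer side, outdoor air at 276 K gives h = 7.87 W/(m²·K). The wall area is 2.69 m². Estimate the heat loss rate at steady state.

Series thermal resistances:
R_copper = L/(kA) = 0.0059/(388×2.69) = 5.653×10^-6 K/W
R_expanded polystyrene = L/(kA) = 0.05/(0.038×2.69) = 0.4891 K/W
R_plywood = L/(kA) = 0.18/(0.132×2.69) = 0.5069 K/W
R_outer film = 1/(h_o·A) = 1/(7.87×2.69) = 0.04724 K/W
R_total = 1.043 K/W
Q = ΔT / R_total = 20 / 1.043

Q ≈ 19.2 W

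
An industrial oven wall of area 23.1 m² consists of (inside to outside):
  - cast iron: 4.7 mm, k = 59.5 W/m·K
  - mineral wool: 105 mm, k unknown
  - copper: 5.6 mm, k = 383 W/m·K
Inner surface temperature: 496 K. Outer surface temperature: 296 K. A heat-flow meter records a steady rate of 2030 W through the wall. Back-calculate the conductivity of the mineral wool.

k ≈ 0.0461 W/(m·K)

Thermal resistances in series:
R_cast iron = L/(kA) = 0.0047/(59.5×23.1) = 3.42×10^-6 K/W
R_copper = L/(kA) = 0.0056/(383×23.1) = 6.33×10^-7 K/W
Sum of known resistances R_other = 4.053×10^-6 K/W
Total R = ΔT/Q = 200/2030 = 0.09852 K/W
R_mineral wool = R_total − R_other = 0.09852 K/W
k = L/(R·A) = 0.105/(0.09852×23.1)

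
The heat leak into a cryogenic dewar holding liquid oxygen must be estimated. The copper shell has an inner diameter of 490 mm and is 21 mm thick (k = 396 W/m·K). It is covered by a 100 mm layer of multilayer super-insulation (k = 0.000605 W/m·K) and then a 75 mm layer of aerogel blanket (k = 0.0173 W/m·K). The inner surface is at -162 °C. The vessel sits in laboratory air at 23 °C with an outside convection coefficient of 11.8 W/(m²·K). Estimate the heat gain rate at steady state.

For a spherical shell R = (1/r₁ − 1/r₂)/(4πk); film R = 1/(h·4πr²). In series:
R_copper shell = (1/0.245 − 1/0.266)/(4π×396) = 6.475×10^-5 K/W
R_multilayer super-insulation = (1/0.266 − 1/0.366)/(4π×0.000605) = 135.1 K/W
R_aerogel blanket = (1/0.366 − 1/0.441)/(4π×0.0173) = 2.137 K/W
R_outer film = 1/(h·4πr_o²) = 1/(11.8×4π×0.441²) = 0.03468 K/W
R_total = 137.3 K/W
Q = ΔT/R_total = 185/137.3

Q ≈ 1.35 W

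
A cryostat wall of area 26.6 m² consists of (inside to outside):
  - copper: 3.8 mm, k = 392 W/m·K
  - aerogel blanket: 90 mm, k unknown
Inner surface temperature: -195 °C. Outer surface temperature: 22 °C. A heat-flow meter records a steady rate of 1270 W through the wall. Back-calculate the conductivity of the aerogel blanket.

k ≈ 0.0198 W/(m·K)

Series thermal resistances:
R_copper = L/(kA) = 0.0038/(392×26.6) = 3.644×10^-7 K/W
Sum of known resistances R_other = 3.644×10^-7 K/W
Total R = ΔT/Q = 217/1270 = 0.1709 K/W
R_aerogel blanket = R_total − R_other = 0.1709 K/W
k = L/(R·A) = 0.09/(0.1709×26.6)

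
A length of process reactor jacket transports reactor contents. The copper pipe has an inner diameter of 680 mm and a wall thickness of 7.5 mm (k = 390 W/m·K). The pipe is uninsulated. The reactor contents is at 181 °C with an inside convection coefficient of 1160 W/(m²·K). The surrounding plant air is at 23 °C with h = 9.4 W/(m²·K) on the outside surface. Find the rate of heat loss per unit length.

q′ ≈ 3220 W/m

Per-layer cylindrical resistances, series-summed:
R_inner film = 1/(h_i·2πr₁L) = 1/(1160×2π×0.34×1) = 4.035×10^-4 K/W
R_copper pipe wall = ln(347.5/340)/(2π×390×1) = 8.904×10^-6 K/W
R_outer film = 1/(h_o·2πr_oL) = 1/(9.4×2π×0.3475×1) = 0.04872 K/W
R_total = 0.04914 K/W
Q = ΔT/R_total = 158/0.04914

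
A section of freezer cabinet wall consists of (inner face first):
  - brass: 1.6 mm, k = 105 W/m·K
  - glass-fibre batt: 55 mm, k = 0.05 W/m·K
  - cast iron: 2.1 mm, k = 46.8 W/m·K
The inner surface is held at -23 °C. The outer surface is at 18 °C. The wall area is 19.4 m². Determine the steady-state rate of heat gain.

Q ≈ 723 W

Model the wall as resistances in series:
R_brass = L/(kA) = 0.0016/(105×19.4) = 7.855×10^-7 K/W
R_glass-fibre batt = L/(kA) = 0.055/(0.05×19.4) = 0.0567 K/W
R_cast iron = L/(kA) = 0.0021/(46.8×19.4) = 2.313×10^-6 K/W
R_total = 0.0567 K/W
Q = ΔT / R_total = 41 / 0.0567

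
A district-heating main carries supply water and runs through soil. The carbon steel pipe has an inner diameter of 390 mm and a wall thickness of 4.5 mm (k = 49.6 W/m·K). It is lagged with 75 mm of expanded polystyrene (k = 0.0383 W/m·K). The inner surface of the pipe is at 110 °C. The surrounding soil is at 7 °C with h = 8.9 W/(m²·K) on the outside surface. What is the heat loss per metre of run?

Treating each annulus and film as a series resistance:
R_carbon steel pipe wall = ln(199.5/195)/(2π×49.6×1) = 7.321×10^-5 K/W
R_expanded polystyrene = ln(274.5/199.5)/(2π×0.0383×1) = 1.326 K/W
R_outer film = 1/(h_o·2πr_oL) = 1/(8.9×2π×0.2745×1) = 0.06515 K/W
R_total = 1.391 K/W
Q = ΔT/R_total = 103/1.391

q′ ≈ 74 W/m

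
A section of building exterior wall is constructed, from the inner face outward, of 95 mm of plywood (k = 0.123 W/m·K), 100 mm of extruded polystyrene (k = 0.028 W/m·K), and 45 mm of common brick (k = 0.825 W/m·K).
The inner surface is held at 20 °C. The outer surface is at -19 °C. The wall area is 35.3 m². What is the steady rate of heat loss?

Series thermal resistances:
R_plywood = L/(kA) = 0.095/(0.123×35.3) = 0.02188 K/W
R_extruded polystyrene = L/(kA) = 0.1/(0.028×35.3) = 0.1012 K/W
R_common brick = L/(kA) = 0.045/(0.825×35.3) = 0.001545 K/W
R_total = 0.1246 K/W
Q = ΔT / R_total = 39 / 0.1246

Q ≈ 313 W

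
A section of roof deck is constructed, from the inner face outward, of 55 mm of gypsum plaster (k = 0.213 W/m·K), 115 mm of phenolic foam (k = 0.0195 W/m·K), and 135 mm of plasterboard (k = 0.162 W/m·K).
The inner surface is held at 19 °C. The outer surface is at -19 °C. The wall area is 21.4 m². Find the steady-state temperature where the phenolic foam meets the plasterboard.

Treating each layer as a thermal resistance in series:
R_gypsum plaster = L/(kA) = 0.055/(0.213×21.4) = 0.01207 K/W
R_phenolic foam = L/(kA) = 0.115/(0.0195×21.4) = 0.2756 K/W
R_plasterboard = L/(kA) = 0.135/(0.162×21.4) = 0.03894 K/W
R_total = 0.3266 K/W;  Q = ΔT/R_total = 38/0.3266 = 116.4 W
T_interface = T_inner − Q·ΣR(inner→interface) = 19 − 116×0.2876

T ≈ -14.5 °C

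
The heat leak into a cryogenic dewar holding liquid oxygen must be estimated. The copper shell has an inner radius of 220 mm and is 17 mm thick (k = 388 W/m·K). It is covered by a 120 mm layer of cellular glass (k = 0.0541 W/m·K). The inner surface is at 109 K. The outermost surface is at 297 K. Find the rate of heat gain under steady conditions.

For a spherical shell R = (1/r₁ − 1/r₂)/(4πk); film R = 1/(h·4πr²). In series:
R_copper shell = (1/0.22 − 1/0.237)/(4π×388) = 6.687×10^-5 K/W
R_cellular glass = (1/0.237 − 1/0.357)/(4π×0.0541) = 2.086 K/W
R_total = 2.086 K/W
Q = ΔT/R_total = 188/2.086

Q ≈ 90.1 W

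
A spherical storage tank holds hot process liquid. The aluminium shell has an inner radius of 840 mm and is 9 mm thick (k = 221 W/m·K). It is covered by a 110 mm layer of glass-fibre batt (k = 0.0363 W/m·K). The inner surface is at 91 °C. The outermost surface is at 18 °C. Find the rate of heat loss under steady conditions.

Q ≈ 246 W

Radial (spherical) resistances in series:
R_aluminium shell = (1/0.84 − 1/0.849)/(4π×221) = 4.544×10^-6 K/W
R_glass-fibre batt = (1/0.849 − 1/0.959)/(4π×0.0363) = 0.2962 K/W
R_total = 0.2962 K/W
Q = ΔT/R_total = 73/0.2962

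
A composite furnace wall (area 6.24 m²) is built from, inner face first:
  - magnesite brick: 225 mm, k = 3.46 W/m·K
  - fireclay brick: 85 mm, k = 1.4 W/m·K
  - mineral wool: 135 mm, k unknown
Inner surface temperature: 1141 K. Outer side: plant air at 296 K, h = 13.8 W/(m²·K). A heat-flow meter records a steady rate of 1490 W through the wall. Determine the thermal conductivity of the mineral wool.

k ≈ 0.0404 W/(m·K)

Model the wall as resistances in series:
R_magnesite brick = L/(kA) = 0.225/(3.46×6.24) = 0.01042 K/W
R_fireclay brick = L/(kA) = 0.085/(1.4×6.24) = 0.00973 K/W
R_outer film = 1/(h_o·A) = 1/(13.8×6.24) = 0.01161 K/W
Sum of known resistances R_other = 0.03176 K/W
Total R = ΔT/Q = 845/1490 = 0.5671 K/W
R_mineral wool = R_total − R_other = 0.5354 K/W
k = L/(R·A) = 0.135/(0.5354×6.24)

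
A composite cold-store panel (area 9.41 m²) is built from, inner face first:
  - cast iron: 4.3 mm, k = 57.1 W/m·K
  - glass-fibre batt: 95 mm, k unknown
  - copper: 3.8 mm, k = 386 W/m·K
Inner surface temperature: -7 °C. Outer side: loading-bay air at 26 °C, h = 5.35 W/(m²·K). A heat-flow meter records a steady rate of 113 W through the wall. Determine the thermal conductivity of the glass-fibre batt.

k ≈ 0.0371 W/(m·K)

Treating each layer as a thermal resistance in series:
R_cast iron = L/(kA) = 0.0043/(57.1×9.41) = 8.003×10^-6 K/W
R_copper = L/(kA) = 0.0038/(386×9.41) = 1.046×10^-6 K/W
R_outer film = 1/(h_o·A) = 1/(5.35×9.41) = 0.01986 K/W
Sum of known resistances R_other = 0.01987 K/W
Total R = ΔT/Q = 33/113 = 0.292 K/W
R_glass-fibre batt = R_total − R_other = 0.2722 K/W
k = L/(R·A) = 0.095/(0.2722×9.41)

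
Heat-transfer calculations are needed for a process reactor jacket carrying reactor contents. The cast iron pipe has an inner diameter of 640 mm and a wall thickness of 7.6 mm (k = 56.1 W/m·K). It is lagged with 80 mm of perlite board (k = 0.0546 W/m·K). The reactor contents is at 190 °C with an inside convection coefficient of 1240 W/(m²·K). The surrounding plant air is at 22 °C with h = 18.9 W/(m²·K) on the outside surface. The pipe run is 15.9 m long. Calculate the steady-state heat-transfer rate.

Q ≈ 4060 W

Cylindrical conduction, so R = ln(r₂/r₁)/(2πkL) per layer, in series:
R_inner film = 1/(h_i·2πr₁L) = 1/(1240×2π×0.32×15.9) = 2.523×10^-5 K/W
R_cast iron pipe wall = ln(327.6/320)/(2π×56.1×15.9) = 4.188×10^-6 K/W
R_perlite board = ln(407.6/327.6)/(2π×0.0546×15.9) = 0.04006 K/W
R_outer film = 1/(h_o·2πr_oL) = 1/(18.9×2π×0.4076×15.9) = 0.001299 K/W
R_total = 0.04138 K/W
Q = ΔT/R_total = 168/0.04138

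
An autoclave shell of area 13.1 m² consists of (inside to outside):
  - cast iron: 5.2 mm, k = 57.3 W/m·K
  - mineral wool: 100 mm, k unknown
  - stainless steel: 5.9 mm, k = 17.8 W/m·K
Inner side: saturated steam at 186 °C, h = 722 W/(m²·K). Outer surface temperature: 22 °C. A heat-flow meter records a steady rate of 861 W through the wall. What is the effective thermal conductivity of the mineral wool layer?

k ≈ 0.0401 W/(m·K)

Using the resistance-network approach (series):
R_inner film = 1/(h_i·A) = 1/(722×13.1) = 1.057×10^-4 K/W
R_cast iron = L/(kA) = 0.0052/(57.3×13.1) = 6.928×10^-6 K/W
R_stainless steel = L/(kA) = 0.0059/(17.8×13.1) = 2.53×10^-5 K/W
Sum of known resistances R_other = 1.38×10^-4 K/W
Total R = ΔT/Q = 164/861 = 0.1905 K/W
R_mineral wool = R_total − R_other = 0.1903 K/W
k = L/(R·A) = 0.1/(0.1903×13.1)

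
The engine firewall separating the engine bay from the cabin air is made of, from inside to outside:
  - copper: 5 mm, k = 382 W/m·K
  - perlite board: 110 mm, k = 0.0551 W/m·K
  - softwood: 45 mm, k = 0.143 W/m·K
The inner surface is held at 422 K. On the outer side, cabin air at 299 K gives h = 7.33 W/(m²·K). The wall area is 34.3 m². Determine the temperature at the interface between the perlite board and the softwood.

T ≈ 322 K

Thermal resistances in series:
R_copper = L/(kA) = 0.005/(382×34.3) = 3.816×10^-7 K/W
R_perlite board = L/(kA) = 0.11/(0.0551×34.3) = 0.0582 K/W
R_softwood = L/(kA) = 0.045/(0.143×34.3) = 0.009174 K/W
R_outer film = 1/(h_o·A) = 1/(7.33×34.3) = 0.003977 K/W
R_total = 0.07136 K/W;  Q = ΔT/R_total = 123/0.07136 = 1724 W
T_interface = T_inner − Q·ΣR(inner→interface) = 422 − 1720×0.0582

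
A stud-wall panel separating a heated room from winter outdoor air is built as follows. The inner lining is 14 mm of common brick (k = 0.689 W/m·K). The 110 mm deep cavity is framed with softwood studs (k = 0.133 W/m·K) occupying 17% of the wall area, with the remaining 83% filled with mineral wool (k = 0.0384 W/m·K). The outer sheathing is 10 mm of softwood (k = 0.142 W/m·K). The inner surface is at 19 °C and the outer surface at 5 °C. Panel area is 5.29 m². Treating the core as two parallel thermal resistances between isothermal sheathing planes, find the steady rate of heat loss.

Sheathing layers in series; stud and cavity paths in parallel between them.
R_inner = 0.014/(0.689×5.29) = 0.003841 K/W
R_stud  = 0.11/(0.133×0.17×5.29) = 0.9197 K/W
R_cav   = 0.11/(0.0384×0.83×5.29) = 0.6524 K/W
1/R_core = 1/R_stud + 1/R_cav → R_core = 0.3817 K/W
R_outer = 0.01/(0.142×5.29) = 0.01331 K/W
R_total = 0.3988 K/W
Q = ΔT/R_total = 14/0.3988

Q ≈ 35.1 W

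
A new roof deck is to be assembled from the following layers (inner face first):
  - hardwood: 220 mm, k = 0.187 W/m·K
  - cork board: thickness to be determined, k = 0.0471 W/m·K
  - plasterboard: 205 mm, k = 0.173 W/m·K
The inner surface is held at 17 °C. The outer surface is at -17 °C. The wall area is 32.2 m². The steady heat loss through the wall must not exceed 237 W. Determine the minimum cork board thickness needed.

Thermal resistances in series:
R_hardwood = L/(kA) = 0.22/(0.187×32.2) = 0.03654 K/W
R_plasterboard = L/(kA) = 0.205/(0.173×32.2) = 0.0368 K/W
Sum of the known resistances R_other = 0.07334 K/W
Required total resistance R_tot = ΔT/Q_allow = 34/237 = 0.1435 K/W
R_cork board = R_tot − R_other = 0.07012 K/W
L = R·k·A = 0.07012×0.0471×32.2

L ≈ 106 mm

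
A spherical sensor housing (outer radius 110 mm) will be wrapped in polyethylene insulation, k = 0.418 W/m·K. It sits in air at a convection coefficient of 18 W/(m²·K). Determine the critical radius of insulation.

r_cr ≈ 46.4 mm

For a sphere r_cr = 2k/h = 2×0.418/18
r_cr = 46.4 mm; since the bare radius (110 mm) is above r_cr, any added insulation will reduce heat loss.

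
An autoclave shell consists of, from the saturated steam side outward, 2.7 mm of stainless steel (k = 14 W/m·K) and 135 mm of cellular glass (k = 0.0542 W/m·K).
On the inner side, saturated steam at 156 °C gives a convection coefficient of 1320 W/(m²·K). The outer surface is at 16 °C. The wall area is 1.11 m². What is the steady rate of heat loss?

Treating each layer as a thermal resistance in series:
R_inner film = 1/(h_i·A) = 1/(1320×1.11) = 6.825×10^-4 K/W
R_stainless steel = L/(kA) = 0.0027/(14×1.11) = 1.737×10^-4 K/W
R_cellular glass = L/(kA) = 0.135/(0.0542×1.11) = 2.244 K/W
R_total = 2.245 K/W
Q = ΔT / R_total = 140 / 2.245

Q ≈ 62.4 W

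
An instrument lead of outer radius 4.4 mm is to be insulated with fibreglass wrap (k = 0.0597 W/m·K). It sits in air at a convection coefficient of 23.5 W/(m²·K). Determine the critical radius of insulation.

For a cylinder r_cr = k/h = 0.0597/23.5
r_cr = 2.54 mm; since the bare radius (4.4 mm) is above r_cr, any added insulation will reduce heat loss.

r_cr ≈ 2.54 mm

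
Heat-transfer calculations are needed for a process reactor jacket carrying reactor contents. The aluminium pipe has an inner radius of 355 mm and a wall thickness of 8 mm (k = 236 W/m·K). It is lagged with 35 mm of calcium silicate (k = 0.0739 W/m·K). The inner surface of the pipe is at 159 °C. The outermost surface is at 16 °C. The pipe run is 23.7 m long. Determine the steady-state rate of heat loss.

Treating each annulus and film as a series resistance:
R_aluminium pipe wall = ln(363/355)/(2π×236×23.7) = 6.341×10^-7 K/W
R_calcium silicate = ln(398/363)/(2π×0.0739×23.7) = 0.008365 K/W
R_total = 0.008365 K/W
Q = ΔT/R_total = 143/0.008365

Q ≈ 17100 W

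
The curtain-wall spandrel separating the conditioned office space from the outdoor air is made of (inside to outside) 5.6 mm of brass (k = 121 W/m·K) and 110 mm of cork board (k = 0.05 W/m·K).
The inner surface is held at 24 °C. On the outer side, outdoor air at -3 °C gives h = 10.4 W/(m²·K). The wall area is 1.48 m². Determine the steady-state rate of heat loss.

Model the wall as resistances in series:
R_brass = L/(kA) = 0.0056/(121×1.48) = 3.127×10^-5 K/W
R_cork board = L/(kA) = 0.11/(0.05×1.48) = 1.486 K/W
R_outer film = 1/(h_o·A) = 1/(10.4×1.48) = 0.06497 K/W
R_total = 1.551 K/W
Q = ΔT / R_total = 27 / 1.551

Q ≈ 17.4 W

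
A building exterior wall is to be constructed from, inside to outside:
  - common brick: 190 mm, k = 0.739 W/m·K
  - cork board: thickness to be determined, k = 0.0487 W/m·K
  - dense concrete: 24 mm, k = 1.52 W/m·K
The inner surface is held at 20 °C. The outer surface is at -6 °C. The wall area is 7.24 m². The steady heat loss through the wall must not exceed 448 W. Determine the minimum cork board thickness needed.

L ≈ 7.17 mm

Treating each layer as a thermal resistance in series:
R_common brick = L/(kA) = 0.19/(0.739×7.24) = 0.03551 K/W
R_dense concrete = L/(kA) = 0.024/(1.52×7.24) = 0.002181 K/W
Sum of the known resistances R_other = 0.03769 K/W
Required total resistance R_tot = ΔT/Q_allow = 26/448 = 0.05804 K/W
R_cork board = R_tot − R_other = 0.02034 K/W
L = R·k·A = 0.02034×0.0487×7.24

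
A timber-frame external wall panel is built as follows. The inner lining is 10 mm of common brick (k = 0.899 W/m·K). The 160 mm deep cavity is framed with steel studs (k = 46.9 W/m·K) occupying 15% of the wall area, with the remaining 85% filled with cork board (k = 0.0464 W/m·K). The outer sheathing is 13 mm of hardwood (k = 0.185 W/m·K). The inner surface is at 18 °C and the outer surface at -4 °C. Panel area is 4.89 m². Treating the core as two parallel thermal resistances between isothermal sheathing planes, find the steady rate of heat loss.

Q ≈ 1030 W

Sheathing layers in series; stud and cavity paths in parallel between them.
R_inner = 0.01/(0.899×4.89) = 0.002275 K/W
R_stud  = 0.16/(46.9×0.15×4.89) = 0.004651 K/W
R_cav   = 0.16/(0.0464×0.85×4.89) = 0.8296 K/W
1/R_core = 1/R_stud + 1/R_cav → R_core = 0.004625 K/W
R_outer = 0.013/(0.185×4.89) = 0.01437 K/W
R_total = 0.02127 K/W
Q = ΔT/R_total = 22/0.02127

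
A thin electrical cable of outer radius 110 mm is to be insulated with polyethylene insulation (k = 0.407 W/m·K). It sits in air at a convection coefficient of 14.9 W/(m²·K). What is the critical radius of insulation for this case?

For a cylinder r_cr = k/h = 0.407/14.9
r_cr = 27.3 mm; since the bare radius (110 mm) is above r_cr, any added insulation will reduce heat loss.

r_cr ≈ 27.3 mm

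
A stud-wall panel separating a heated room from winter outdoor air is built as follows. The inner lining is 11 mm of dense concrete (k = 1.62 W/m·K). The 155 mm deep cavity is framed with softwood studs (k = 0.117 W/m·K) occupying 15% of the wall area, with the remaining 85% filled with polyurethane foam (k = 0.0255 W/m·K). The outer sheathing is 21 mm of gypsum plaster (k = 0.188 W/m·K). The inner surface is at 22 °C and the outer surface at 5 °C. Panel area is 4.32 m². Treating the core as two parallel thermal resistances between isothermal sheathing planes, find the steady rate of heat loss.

Q ≈ 18 W

Sheathing layers in series; stud and cavity paths in parallel between them.
R_inner = 0.011/(1.62×4.32) = 0.001572 K/W
R_stud  = 0.155/(0.117×0.15×4.32) = 2.044 K/W
R_cav   = 0.155/(0.0255×0.85×4.32) = 1.655 K/W
1/R_core = 1/R_stud + 1/R_cav → R_core = 0.9147 K/W
R_outer = 0.021/(0.188×4.32) = 0.02586 K/W
R_total = 0.9421 K/W
Q = ΔT/R_total = 17/0.9421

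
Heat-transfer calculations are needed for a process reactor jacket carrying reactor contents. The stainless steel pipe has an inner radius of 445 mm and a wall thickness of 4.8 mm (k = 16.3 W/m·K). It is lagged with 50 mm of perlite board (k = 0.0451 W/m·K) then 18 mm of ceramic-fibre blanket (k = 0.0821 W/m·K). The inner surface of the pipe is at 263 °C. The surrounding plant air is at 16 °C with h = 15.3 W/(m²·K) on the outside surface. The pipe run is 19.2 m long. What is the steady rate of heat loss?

Cylindrical conduction, so R = ln(r₂/r₁)/(2πkL) per layer, in series:
R_stainless steel pipe wall = ln(449.8/445)/(2π×16.3×19.2) = 5.456×10^-6 K/W
R_perlite board = ln(499.8/449.8)/(2π×0.0451×19.2) = 0.01937 K/W
R_ceramic-fibre blanket = ln(517.8/499.8)/(2π×0.0821×19.2) = 0.003572 K/W
R_outer film = 1/(h_o·2πr_oL) = 1/(15.3×2π×0.5178×19.2) = 0.001046 K/W
R_total = 0.024 K/W
Q = ΔT/R_total = 247/0.024

Q ≈ 10300 W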